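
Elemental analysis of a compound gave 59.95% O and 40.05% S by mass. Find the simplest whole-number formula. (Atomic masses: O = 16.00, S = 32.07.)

O3S

Assume 100 g: 59.95 g O, 40.05 g S.
n(O) = 59.95/16.00 = 3.747, n(S) = 40.05/32.07 = 1.249
Smallest is S at 1.249 mol; normalising gives O 3.000, S 1.000
Ratio ≈ 3:1, so the empirical formula is O3S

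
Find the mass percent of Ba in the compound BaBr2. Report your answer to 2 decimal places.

Molar mass = 1(137.33) + 2(79.90) = 297.130 g/mol
Mass of Ba per mole = 1 × 137.33 = 137.330 g
% Ba = 137.330 / 297.130 × 100 = 46.22%

46.22%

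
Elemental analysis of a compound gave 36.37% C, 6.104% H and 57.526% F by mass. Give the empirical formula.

Assume 100 g: 36.37 g C, 6.104 g H, 57.526 g F.
Moles — C: 36.37 / 12.01 = 3.028 mol; H: 6.104 / 1.008 = 6.056 mol; F: 57.526 / 19.00 = 3.028 mol
Divide by the smallest (3.028 mol F): C 1.000, H 2.000, F 1.000
≈ 1:2:1 → CH2F

CH2F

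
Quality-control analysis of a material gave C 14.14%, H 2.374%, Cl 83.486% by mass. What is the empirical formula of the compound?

CH2Cl2

Assume 100 g: 14.14 g C, 2.374 g H, 83.486 g Cl.
Moles — C: 14.14 / 12.01 = 1.177 mol; H: 2.374 / 1.008 = 2.355 mol; Cl: 83.486 / 35.45 = 2.355 mol
Ratios (÷ 1.177): C 1.000, H 2.000, Cl 2.000
Ratio ≈ 1:2:2, so the empirical formula is CH2Cl2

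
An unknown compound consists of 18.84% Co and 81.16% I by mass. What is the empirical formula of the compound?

CoI2

Assume 100 g: 18.84 g Co, 81.16 g I.
Co: 18.84 g ÷ 58.93 g/mol = 0.3197 mol
I: 81.16 g ÷ 126.90 g/mol = 0.6396 mol
Divide by the smallest (0.3197 mol Co): Co 1.000, I 2.000
→ CoI2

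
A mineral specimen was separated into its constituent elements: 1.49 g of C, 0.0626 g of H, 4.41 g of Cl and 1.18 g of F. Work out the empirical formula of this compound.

Moles — C: 1.49 / 12.01 = 0.1241 mol; H: 0.0626 / 1.008 = 0.0621 mol; Cl: 4.41 / 35.45 = 0.1244 mol; F: 1.18 / 19.00 = 0.06211 mol
Divide by the smallest (0.0621 mol H): C 1.998, H 1.000, Cl 2.003, F 1.000
≈ 2:1:2:1 → C2HCl2F

C2HCl2F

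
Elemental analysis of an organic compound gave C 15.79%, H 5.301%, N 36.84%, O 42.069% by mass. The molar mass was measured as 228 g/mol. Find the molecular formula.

Assume 100 g: 15.79 g C, 5.301 g H, 36.84 g N, 42.069 g O.
C: 15.79 g ÷ 12.01 g/mol = 1.315 mol
H: 5.301 g ÷ 1.008 g/mol = 5.259 mol
N: 36.84 g ÷ 14.01 g/mol = 2.63 mol
O: 42.069 g ÷ 16.00 g/mol = 2.629 mol
Ratios (÷ 1.315): C 1.000, H 4.000, N 2.000, O 2.000
→ CH4N2O2
Empirical-formula mass = 76.06 g/mol
n = 228 / 76.06 = 3.00 ≈ 3
Molecular formula = (CH4N2O2)×3 = C3H12N6O6

C3H12N6O6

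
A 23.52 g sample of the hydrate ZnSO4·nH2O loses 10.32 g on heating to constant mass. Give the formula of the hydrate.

Mass of anhydrous ZnSO4 = 23.52 − 10.32 = 13.2 g
mol H2O = 10.32 / 18.02 = 0.5727
Molar mass of ZnSO4 = 161.45 g/mol → mol ZnSO4 = 13.2 / 161.45 = 0.08176
n = 0.5727 / 0.08176 = 7.00 ≈ 7 → ZnSO4·7H2O

ZnSO4·7H2O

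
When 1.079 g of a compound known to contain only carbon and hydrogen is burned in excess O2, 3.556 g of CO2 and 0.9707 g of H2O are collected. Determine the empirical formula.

mol C = 3.556 / 44.01 = 0.08080; mass C = 0.08080 × 12.01 = 0.9704 g
mol H = 2 × (0.9707 / 18.02) = 0.1077; mass H = 0.1077 × 1.008 = 0.1086 g
Ratios (÷ 0.0808): C 1.000, H 1.333
Scaling by 3: C 3.00, H 4.00 → C3H4

C3H4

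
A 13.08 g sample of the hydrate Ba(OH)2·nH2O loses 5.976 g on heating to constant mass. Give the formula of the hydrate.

Mass of anhydrous Ba(OH)2 = 13.08 − 5.976 = 7.104 g
mol H2O = 5.976 / 18.02 = 0.3316
Molar mass of Ba(OH)2 = 171.35 g/mol → mol Ba(OH)2 = 7.104 / 171.35 = 0.04146
n = 0.3316 / 0.04146 = 8.00 ≈ 8 → Ba(OH)2·8H2O

Ba(OH)2·8H2O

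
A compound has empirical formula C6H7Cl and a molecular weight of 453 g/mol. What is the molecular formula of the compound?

Empirical-formula mass = 114.57 g/mol
n = 453 / 114.57 = 3.95 ≈ 4
Molecular formula = (C6H7Cl)4 = C24H28Cl4

C24H28Cl4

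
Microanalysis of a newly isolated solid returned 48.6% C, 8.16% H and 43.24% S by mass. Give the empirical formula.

C3H6S

Assume 100 g: 48.6 g C, 8.16 g H, 43.24 g S.
n(C) = 48.6/12.01 = 4.047, n(H) = 8.16/1.008 = 8.095, n(S) = 43.24/32.07 = 1.348
Smallest is S at 1.348 mol; normalising gives C 3.001, H 6.004, S 1.000
≈ 3:6:1 → C3H6S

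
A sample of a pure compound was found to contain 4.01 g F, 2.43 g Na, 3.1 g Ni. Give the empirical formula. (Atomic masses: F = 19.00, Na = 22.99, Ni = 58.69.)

Moles — F: 4.01 / 19.00 = 0.2111 mol; Na: 2.43 / 22.99 = 0.1057 mol; Ni: 3.1 / 58.69 = 0.05282 mol
Smallest is Ni at 0.05282 mol; normalising gives F 3.996, Na 2.001, Ni 1.000
Ratio ≈ 4:2:1, so the empirical formula is F4Na2Ni

F4Na2Ni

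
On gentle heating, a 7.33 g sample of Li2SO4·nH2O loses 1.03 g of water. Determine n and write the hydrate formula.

Li2SO4·H2O

Mass of anhydrous Li2SO4 = 7.33 − 1.03 = 6.3 g
mol H2O = 1.03 / 18.02 = 0.05716
Molar mass of Li2SO4 = 109.95 g/mol → mol Li2SO4 = 6.3 / 109.95 = 0.0573
n = 0.05716 / 0.0573 = 1.00 ≈ 1 → Li2SO4·H2O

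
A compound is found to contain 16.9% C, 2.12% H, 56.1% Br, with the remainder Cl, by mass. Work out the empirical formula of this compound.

Assume 100 g: 16.9 g C, 2.12 g H, 56.1 g Br, 24.88 g Cl.
Moles — C: 16.9 / 12.01 = 1.407 mol; H: 2.12 / 1.008 = 2.103 mol; Br: 56.1 / 79.90 = 0.7021 mol; Cl: 24.88 / 35.45 = 0.7018 mol
Ratios (÷ 0.7018): C 2.005, H 2.997, Br 1.000, Cl 1.000
Ratio ≈ 2:3:1:1, so the empirical formula is C2H3BrCl

C2H3BrCl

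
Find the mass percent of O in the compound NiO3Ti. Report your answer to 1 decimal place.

Molar mass = 1(58.69) + 3(16.00) + 1(47.87) = 154.560 g/mol
Mass of O per mole = 3 × 16.00 = 48.000 g
% O = 48.000 / 154.560 × 100 = 31.1%

31.1%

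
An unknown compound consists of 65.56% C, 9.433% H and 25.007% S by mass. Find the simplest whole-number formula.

C7H12S

Assume 100 g: 65.56 g C, 9.433 g H, 25.007 g S.
n(C) = 65.56/12.01 = 5.459, n(H) = 9.433/1.008 = 9.358, n(S) = 25.007/32.07 = 0.7798
Smallest is S at 0.7798 mol; normalising gives C 7.001, H 12.001, S 1.000
Ratio ≈ 7:12:1, so the empirical formula is C7H12S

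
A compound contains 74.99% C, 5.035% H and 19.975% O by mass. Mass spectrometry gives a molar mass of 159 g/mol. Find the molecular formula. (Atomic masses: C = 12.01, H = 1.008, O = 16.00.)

C10H8O2

Assume 100 g: 74.99 g C, 5.035 g H, 19.975 g O.
Moles — C: 74.99 / 12.01 = 6.244 mol; H: 5.035 / 1.008 = 4.995 mol; O: 19.975 / 16.00 = 1.248 mol
Ratios (÷ 1.248): C 5.001, H 4.001, O 1.000
→ C5H4O
Empirical-formula mass = 80.08 g/mol
n = 159 / 80.08 = 1.99 ≈ 2
Molecular formula = (C5H4O)×2 = C10H8O2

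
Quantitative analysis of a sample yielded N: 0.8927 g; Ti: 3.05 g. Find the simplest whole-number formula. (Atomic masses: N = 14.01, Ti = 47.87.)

NTi

N: 0.8927 g ÷ 14.01 g/mol = 0.06372 mol
Ti: 3.05 g ÷ 47.87 g/mol = 0.06371 mol
Divide by the smallest (0.06371 mol Ti): N 1.000, Ti 1.000
→ NTi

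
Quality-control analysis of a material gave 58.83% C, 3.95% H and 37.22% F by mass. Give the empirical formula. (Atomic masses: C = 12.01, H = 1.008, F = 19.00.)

C5H4F2

Assume 100 g: 58.83 g C, 3.95 g H, 37.22 g F.
n(C) = 58.83/12.01 = 4.898, n(H) = 3.95/1.008 = 3.919, n(F) = 37.22/19.00 = 1.959
Smallest is F at 1.959 mol; normalising gives C 2.501, H 2.000, F 1.000
×2: C 5.00, H 4.00, F 2.00 → C5H4F2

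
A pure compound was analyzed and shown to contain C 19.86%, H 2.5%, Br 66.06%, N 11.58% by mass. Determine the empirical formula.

C2H3BrN

Assume 100 g: 19.86 g C, 2.5 g H, 66.06 g Br, 11.58 g N.
Moles — C: 19.86 / 12.01 = 1.654 mol; H: 2.5 / 1.008 = 2.48 mol; Br: 66.06 / 79.90 = 0.8268 mol; N: 11.58 / 14.01 = 0.8266 mol
Divide by the smallest (0.8266 mol N): C 2.001, H 3.001, Br 1.000, N 1.000
→ C2H3BrN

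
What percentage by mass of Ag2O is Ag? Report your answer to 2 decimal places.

93.10%

Molar mass = 2(107.87) + 1(16.00) = 231.740 g/mol
Mass of Ag per mole = 2 × 107.87 = 215.740 g
% Ag = 215.740 / 231.740 × 100 = 93.10%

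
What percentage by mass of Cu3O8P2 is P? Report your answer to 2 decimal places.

Molar mass = 3(63.55) + 8(16.00) + 2(30.97) = 380.590 g/mol
Mass of P per mole = 2 × 30.97 = 61.940 g
% P = 61.940 / 380.590 × 100 = 16.27%

16.27%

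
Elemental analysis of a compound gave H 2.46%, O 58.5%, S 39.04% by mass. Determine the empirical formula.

Assume 100 g: 2.46 g H, 58.5 g O, 39.04 g S.
H: 2.46 g ÷ 1.008 g/mol = 2.44 mol
O: 58.5 g ÷ 16.00 g/mol = 3.656 mol
S: 39.04 g ÷ 32.07 g/mol = 1.217 mol
Ratios (÷ 1.217): H 2.005, O 3.003, S 1.000
Ratio ≈ 2:3:1, so the empirical formula is H2O3S

H2O3S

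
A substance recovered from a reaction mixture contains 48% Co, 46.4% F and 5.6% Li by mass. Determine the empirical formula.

Assume 100 g: 48 g Co, 46.4 g F, 5.6 g Li.
n(Co) = 48/58.93 = 0.8145, n(F) = 46.4/19.00 = 2.442, n(Li) = 5.6/6.94 = 0.8069
Ratios (÷ 0.8069): Co 1.009, F 3.026, Li 1.000
→ CoF3Li

CoF3Li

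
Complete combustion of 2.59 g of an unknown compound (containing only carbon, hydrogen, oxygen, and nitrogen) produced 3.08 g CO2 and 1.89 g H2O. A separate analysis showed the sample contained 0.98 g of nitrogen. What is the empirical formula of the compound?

C2H6N2O

mol C = 3.08 / 44.01 = 0.06998; mass C = 0.06998 × 12.01 = 0.8405 g
mol H = 2 × (1.89 / 18.02) = 0.2098; mass H = 0.2098 × 1.008 = 0.2114 g
mol N = 0.98 / 14.01 = 0.06995
mass O = 2.59 − (2.032) = 0.5580 g → mol O = 0.03488
Smallest is O at 0.03488 mol; normalising gives C 2.007, H 6.014, N 2.006, O 1.000
≈ 2:6:2:1 → C2H6N2O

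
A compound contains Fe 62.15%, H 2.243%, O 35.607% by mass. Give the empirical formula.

FeH2O2

Assume 100 g: 62.15 g Fe, 2.243 g H, 35.607 g O.
Fe: 62.15 g ÷ 55.85 g/mol = 1.113 mol
H: 2.243 g ÷ 1.008 g/mol = 2.225 mol
O: 35.607 g ÷ 16.00 g/mol = 2.225 mol
Divide by the smallest (1.113 mol Fe): Fe 1.000, H 2.000, O 2.000
Ratio ≈ 1:2:2, so the empirical formula is FeH2O2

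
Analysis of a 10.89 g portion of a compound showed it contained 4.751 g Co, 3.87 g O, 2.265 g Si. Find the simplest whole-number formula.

CoO3Si

Moles — Co: 4.751 / 58.93 = 0.08062 mol; O: 3.87 / 16.00 = 0.2419 mol; Si: 2.265 / 28.09 = 0.08063 mol
Divide by the smallest (0.08062 mol Co): Co 1.000, O 3.000, Si 1.000
≈ 1:3:1 → CoO3Si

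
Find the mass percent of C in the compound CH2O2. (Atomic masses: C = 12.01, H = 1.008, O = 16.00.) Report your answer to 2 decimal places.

26.09%

Molar mass = 1(12.01) + 2(1.008) + 2(16.00) = 46.026 g/mol
Mass of C per mole = 1 × 12.01 = 12.010 g
% C = 12.010 / 46.026 × 100 = 26.09%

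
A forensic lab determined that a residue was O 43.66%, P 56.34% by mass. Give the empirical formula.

O3P2

Assume 100 g: 43.66 g O, 56.34 g P.
O: 43.66 g ÷ 16.00 g/mol = 2.729 mol
P: 56.34 g ÷ 30.97 g/mol = 1.819 mol
Divide by the smallest (1.819 mol P): O 1.500, P 1.000
×2: O 3.00, P 2.00 → O3P2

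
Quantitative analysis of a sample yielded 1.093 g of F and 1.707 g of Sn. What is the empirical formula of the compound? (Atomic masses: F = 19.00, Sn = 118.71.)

F4Sn

n(F) = 1.093/19.00 = 0.05753, n(Sn) = 1.707/118.71 = 0.01438
Divide by the smallest (0.01438 mol Sn): F 4.001, Sn 1.000
→ F4Sn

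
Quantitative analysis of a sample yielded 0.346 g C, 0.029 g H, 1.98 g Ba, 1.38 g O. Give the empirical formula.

Moles — C: 0.346 / 12.01 = 0.02881 mol; H: 0.029 / 1.008 = 0.02877 mol; Ba: 1.98 / 137.33 = 0.01442 mol; O: 1.38 / 16.00 = 0.08625 mol
Ratios (÷ 0.01442): C 1.998, H 1.995, Ba 1.000, O 5.982
Ratio ≈ 2:2:1:6, so the empirical formula is C2H2BaO6

C2H2BaO6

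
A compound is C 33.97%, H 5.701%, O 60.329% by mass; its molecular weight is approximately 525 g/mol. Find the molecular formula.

C15H30O20

Assume 100 g: 33.97 g C, 5.701 g H, 60.329 g O.
Moles — C: 33.97 / 12.01 = 2.828 mol; H: 5.701 / 1.008 = 5.656 mol; O: 60.329 / 16.00 = 3.771 mol
Ratios (÷ 2.828): C 1.000, H 2.000, O 1.333
Scaling by 3: C 3.00, H 6.00, O 4.00 → C3H6O4
Empirical-formula mass = 106.08 g/mol
n = 525 / 106.08 = 4.95 ≈ 5
Molecular formula = (C3H6O4)×5 = C15H30O20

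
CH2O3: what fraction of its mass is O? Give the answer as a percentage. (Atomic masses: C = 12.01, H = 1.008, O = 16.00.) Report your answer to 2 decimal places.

Molar mass = 1(12.01) + 2(1.008) + 3(16.00) = 62.026 g/mol
Mass of O per mole = 3 × 16.00 = 48.000 g
% O = 48.000 / 62.026 × 100 = 77.39%

77.39%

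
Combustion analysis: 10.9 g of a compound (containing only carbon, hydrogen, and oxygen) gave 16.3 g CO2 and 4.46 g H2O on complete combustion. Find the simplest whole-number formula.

C3H4O3

mol C = 16.3 / 44.01 = 0.3704; mass C = 0.3704 × 12.01 = 4.448 g
mol H = 2 × (4.46 / 18.02) = 0.4950; mass H = 0.4950 × 1.008 = 0.4990 g
mass O = 10.9 − (4.947) = 5.953 g → mol O = 0.3721
Smallest is C at 0.3704 mol; normalising gives C 1.000, H 1.337, O 1.005
Scaling by 3: C 3.00, H 4.01, O 3.01 → C3H4O3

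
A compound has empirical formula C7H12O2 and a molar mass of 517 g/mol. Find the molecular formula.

C28H48O8

Empirical-formula mass = 128.17 g/mol
n = 517 / 128.17 = 4.03 ≈ 4
Molecular formula = (C7H12O2)4 = C28H48O8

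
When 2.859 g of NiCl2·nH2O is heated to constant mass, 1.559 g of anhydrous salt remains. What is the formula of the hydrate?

NiCl2·6H2O

Mass of water lost = 2.859 − 1.559 = 1.3 g → 1.3 / 18.02 = 0.07214 mol H2O
Molar mass of NiCl2 = 129.59 g/mol → mol NiCl2 = 1.559 / 129.59 = 0.01203
n = 0.07214 / 0.01203 = 6.00 ≈ 6 → NiCl2·6H2O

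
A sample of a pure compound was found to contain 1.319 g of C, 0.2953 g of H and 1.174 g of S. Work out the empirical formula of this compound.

C3H8S

Moles — C: 1.319 / 12.01 = 0.1098 mol; H: 0.2953 / 1.008 = 0.293 mol; S: 1.174 / 32.07 = 0.03661 mol
Divide by the smallest (0.03661 mol S): C 3.000, H 8.003, S 1.000
Ratio ≈ 3:8:1, so the empirical formula is C3H8S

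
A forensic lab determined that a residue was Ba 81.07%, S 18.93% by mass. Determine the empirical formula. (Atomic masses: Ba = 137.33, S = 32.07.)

BaS

Assume 100 g: 81.07 g Ba, 18.93 g S.
n(Ba) = 81.07/137.33 = 0.5903, n(S) = 18.93/32.07 = 0.5903
Divide by the smallest (0.5903 mol S): Ba 1.000, S 1.000
→ BaS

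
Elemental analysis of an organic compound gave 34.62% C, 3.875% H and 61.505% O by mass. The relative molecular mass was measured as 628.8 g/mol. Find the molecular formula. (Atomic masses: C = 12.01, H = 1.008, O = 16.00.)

C18H24O24

Assume 100 g: 34.62 g C, 3.875 g H, 61.505 g O.
C: 34.62 g ÷ 12.01 g/mol = 2.883 mol
H: 3.875 g ÷ 1.008 g/mol = 3.844 mol
O: 61.505 g ÷ 16.00 g/mol = 3.844 mol
Divide by the smallest (2.883 mol C): C 1.000, H 1.334, O 1.334
×3: C 3.00, H 4.00, O 4.00 → C3H4O4
Empirical-formula mass = 104.06 g/mol
n = 628.8 / 104.06 = 6.04 ≈ 6
Molecular formula = (C3H4O4)×6 = C18H24O24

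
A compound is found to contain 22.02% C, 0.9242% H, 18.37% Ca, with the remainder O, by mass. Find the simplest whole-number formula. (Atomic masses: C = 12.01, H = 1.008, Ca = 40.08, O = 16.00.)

Assume 100 g: 22.02 g C, 0.9242 g H, 18.37 g Ca, 58.686 g O.
n(C) = 22.02/12.01 = 1.833, n(H) = 0.9242/1.008 = 0.9169, n(Ca) = 18.37/40.08 = 0.4583, n(O) = 58.686/16.00 = 3.668
Divide by the smallest (0.4583 mol Ca): C 4.000, H 2.000, Ca 1.000, O 8.003
Ratio ≈ 4:2:1:8, so the empirical formula is C4H2CaO8

C4H2CaO8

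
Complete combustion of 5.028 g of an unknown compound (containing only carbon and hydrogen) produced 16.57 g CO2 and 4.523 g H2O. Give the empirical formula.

mol C = 16.57 / 44.01 = 0.3765; mass C = 0.3765 × 12.01 = 4.522 g
mol H = 2 × (4.523 / 18.02) = 0.5020; mass H = 0.5020 × 1.008 = 0.5060 g
Divide by the smallest (0.3765 mol C): C 1.000, H 1.333
Multiply by 3: C 3.00, H 4.00 → C3H4

C3H4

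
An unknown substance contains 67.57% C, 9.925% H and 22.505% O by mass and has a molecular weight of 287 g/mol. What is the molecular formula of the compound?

Assume 100 g: 67.57 g C, 9.925 g H, 22.505 g O.
n(C) = 67.57/12.01 = 5.626, n(H) = 9.925/1.008 = 9.846, n(O) = 22.505/16.00 = 1.407
Ratios (÷ 1.407): C 4.000, H 7.000, O 1.000
Ratio ≈ 4:7:1, so the empirical formula is C4H7O
Empirical-formula mass = 71.10 g/mol
n = 287 / 71.10 = 4.04 ≈ 4
Molecular formula = (C4H7O)×4 = C16H28O4

C16H28O4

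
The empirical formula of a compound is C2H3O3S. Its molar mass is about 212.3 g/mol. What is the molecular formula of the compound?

Empirical-formula mass = 107.11 g/mol
n = 212.3 / 107.11 = 1.98 ≈ 2
Molecular formula = (C2H3O3S)2 = C4H6O6S2

C4H6O6S2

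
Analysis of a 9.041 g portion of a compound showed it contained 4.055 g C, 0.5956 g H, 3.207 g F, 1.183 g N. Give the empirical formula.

C4H7F2N

C: 4.055 g ÷ 12.01 g/mol = 0.3376 mol
H: 0.5956 g ÷ 1.008 g/mol = 0.5909 mol
F: 3.207 g ÷ 19.00 g/mol = 0.1688 mol
N: 1.183 g ÷ 14.01 g/mol = 0.08444 mol
Ratios (÷ 0.08444): C 3.999, H 6.998, F 1.999, N 1.000
Ratio ≈ 4:7:2:1, so the empirical formula is C4H7F2N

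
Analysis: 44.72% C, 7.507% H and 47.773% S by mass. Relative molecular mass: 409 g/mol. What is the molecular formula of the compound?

Assume 100 g: 44.72 g C, 7.507 g H, 47.773 g S.
C: 44.72 g ÷ 12.01 g/mol = 3.724 mol
H: 7.507 g ÷ 1.008 g/mol = 7.447 mol
S: 47.773 g ÷ 32.07 g/mol = 1.49 mol
Ratios (÷ 1.49): C 2.500, H 4.999, S 1.000
Multiply by 2: C 5.00, H 10.00, S 2.00 → C5H10S2
Empirical-formula mass = 134.27 g/mol
n = 409 / 134.27 = 3.05 ≈ 3
Molecular formula = (C5H10S2)×3 = C15H30S6

C15H30S6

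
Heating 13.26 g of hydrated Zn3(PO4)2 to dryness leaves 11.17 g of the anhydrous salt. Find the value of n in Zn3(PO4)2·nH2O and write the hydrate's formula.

Zn3(PO4)2·4H2O

Mass of water lost = 13.26 − 11.17 = 2.09 g → 2.09 / 18.02 = 0.116 mol H2O
Molar mass of Zn3(PO4)2 = 386.08 g/mol → mol Zn3(PO4)2 = 11.17 / 386.08 = 0.02893
n = 0.116 / 0.02893 = 4.01 ≈ 4 → Zn3(PO4)2·4H2O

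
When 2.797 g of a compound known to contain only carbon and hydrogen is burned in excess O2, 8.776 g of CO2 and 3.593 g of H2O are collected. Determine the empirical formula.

CH2

mol C = 8.776 / 44.01 = 0.1994; mass C = 0.1994 × 12.01 = 2.395 g
mol H = 2 × (3.593 / 18.02) = 0.3988; mass H = 0.3988 × 1.008 = 0.4020 g
Divide by the smallest (0.1994 mol C): C 1.000, H 2.000
Ratio ≈ 1:2, so the empirical formula is CH2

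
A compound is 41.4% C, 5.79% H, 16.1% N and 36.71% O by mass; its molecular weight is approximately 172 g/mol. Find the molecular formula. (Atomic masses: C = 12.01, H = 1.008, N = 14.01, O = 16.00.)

Assume 100 g: 41.4 g C, 5.79 g H, 16.1 g N, 36.71 g O.
C: 41.4 g ÷ 12.01 g/mol = 3.447 mol
H: 5.79 g ÷ 1.008 g/mol = 5.744 mol
N: 16.1 g ÷ 14.01 g/mol = 1.149 mol
O: 36.71 g ÷ 16.00 g/mol = 2.294 mol
Divide by the smallest (1.149 mol N): C 3.000, H 4.998, N 1.000, O 1.997
→ C3H5NO2
Empirical-formula mass = 87.08 g/mol
n = 172 / 87.08 = 1.98 ≈ 2
Molecular formula = (C3H5NO2)×2 = C6H10N2O4

C6H10N2O4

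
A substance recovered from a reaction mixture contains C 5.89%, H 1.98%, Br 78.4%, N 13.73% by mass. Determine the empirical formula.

Assume 100 g: 5.89 g C, 1.98 g H, 78.4 g Br, 13.73 g N.
Moles — C: 5.89 / 12.01 = 0.4904 mol; H: 1.98 / 1.008 = 1.964 mol; Br: 78.4 / 79.90 = 0.9812 mol; N: 13.73 / 14.01 = 0.98 mol
Smallest is C at 0.4904 mol; normalising gives C 1.000, H 4.005, Br 2.001, N 1.998
≈ 1:4:2:2 → CH4Br2N2

CH4Br2N2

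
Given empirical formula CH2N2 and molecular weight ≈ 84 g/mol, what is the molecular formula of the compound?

Empirical-formula mass = 42.05 g/mol
n = 84 / 42.05 = 2.00 ≈ 2
Molecular formula = (CH2N2)2 = C2H4N4

C2H4N4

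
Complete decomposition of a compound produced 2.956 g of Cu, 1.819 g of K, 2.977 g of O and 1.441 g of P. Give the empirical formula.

Moles — Cu: 2.956 / 63.55 = 0.04651 mol; K: 1.819 / 39.10 = 0.04652 mol; O: 2.977 / 16.00 = 0.1861 mol; P: 1.441 / 30.97 = 0.04653 mol
Smallest is Cu at 0.04651 mol; normalising gives Cu 1.000, K 1.000, O 4.000, P 1.000
Ratio ≈ 1:1:4:1, so the empirical formula is CuKO4P

CuKO4P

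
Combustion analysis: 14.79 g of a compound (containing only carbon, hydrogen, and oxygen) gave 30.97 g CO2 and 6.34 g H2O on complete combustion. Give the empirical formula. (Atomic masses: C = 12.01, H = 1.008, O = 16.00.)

mol C = 30.97 / 44.01 = 0.7037; mass C = 0.7037 × 12.01 = 8.451 g
mol H = 2 × (6.34 / 18.02) = 0.7037; mass H = 0.7037 × 1.008 = 0.7093 g
mass O = 14.79 − (9.161) = 5.629 g → mol O = 0.3518
Ratios (÷ 0.3518): C 2.000, H 2.000, O 1.000
Ratio ≈ 2:2:1, so the empirical formula is C2H2O

C2H2O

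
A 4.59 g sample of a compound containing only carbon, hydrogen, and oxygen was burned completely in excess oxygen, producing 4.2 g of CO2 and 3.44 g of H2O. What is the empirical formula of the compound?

mol C = 4.2 / 44.01 = 0.09543; mass C = 0.09543 × 12.01 = 1.146 g
mol H = 2 × (3.44 / 18.02) = 0.3818; mass H = 0.3818 × 1.008 = 0.3849 g
mass O = 4.59 − (1.531) = 3.059 g → mol O = 0.1912
Smallest is C at 0.09543 mol; normalising gives C 1.000, H 4.001, O 2.003
≈ 1:4:2 → CH4O2

CH4O2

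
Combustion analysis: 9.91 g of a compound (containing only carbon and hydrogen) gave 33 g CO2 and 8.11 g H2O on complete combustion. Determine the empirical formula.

C5H6

mol C = 33 / 44.01 = 0.7498; mass C = 0.7498 × 12.01 = 9.005 g
mol H = 2 × (8.11 / 18.02) = 0.9001; mass H = 0.9001 × 1.008 = 0.9073 g
Divide by the smallest (0.7498 mol C): C 1.000, H 1.200
Scaling by 5: C 5.00, H 6.00 → C5H6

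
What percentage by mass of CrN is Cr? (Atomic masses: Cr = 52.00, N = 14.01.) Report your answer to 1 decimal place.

78.8%

Molar mass = 1(52.00) + 1(14.01) = 66.010 g/mol
Mass of Cr per mole = 1 × 52.00 = 52.000 g
% Cr = 52.000 / 66.010 × 100 = 78.8%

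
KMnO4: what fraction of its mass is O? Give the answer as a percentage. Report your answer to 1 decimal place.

Molar mass = 1(39.10) + 1(54.94) + 4(16.00) = 158.040 g/mol
Mass of O per mole = 4 × 16.00 = 64.000 g
% O = 64.000 / 158.040 × 100 = 40.5%

40.5%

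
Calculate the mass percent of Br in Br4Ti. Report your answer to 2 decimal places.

Molar mass = 4(79.90) + 1(47.87) = 367.470 g/mol
Mass of Br per mole = 4 × 79.90 = 319.600 g
% Br = 319.600 / 367.470 × 100 = 86.97%

86.97%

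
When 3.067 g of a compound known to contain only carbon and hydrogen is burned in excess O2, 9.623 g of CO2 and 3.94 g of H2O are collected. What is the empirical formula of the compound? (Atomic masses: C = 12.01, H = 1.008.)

CH2

mol C = 9.623 / 44.01 = 0.2187; mass C = 0.2187 × 12.01 = 2.626 g
mol H = 2 × (3.94 / 18.02) = 0.4373; mass H = 0.4373 × 1.008 = 0.4408 g
Ratios (÷ 0.2187): C 1.000, H 2.000
≈ 1:2 → CH2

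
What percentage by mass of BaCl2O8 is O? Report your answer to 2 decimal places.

38.07%

Molar mass = 1(137.33) + 2(35.45) + 8(16.00) = 336.230 g/mol
Mass of O per mole = 8 × 16.00 = 128.000 g
% O = 128.000 / 336.230 × 100 = 38.07%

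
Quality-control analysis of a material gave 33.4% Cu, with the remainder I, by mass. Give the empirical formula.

Assume 100 g: 33.4 g Cu, 66.6 g I.
n(Cu) = 33.4/63.55 = 0.5256, n(I) = 66.6/126.90 = 0.5248
Ratios (÷ 0.5248): Cu 1.001, I 1.000
→ CuI

CuI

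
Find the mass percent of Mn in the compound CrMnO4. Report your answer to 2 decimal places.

32.14%

Molar mass = 1(52.00) + 1(54.94) + 4(16.00) = 170.940 g/mol
Mass of Mn per mole = 1 × 54.94 = 54.940 g
% Mn = 54.940 / 170.940 × 100 = 32.14%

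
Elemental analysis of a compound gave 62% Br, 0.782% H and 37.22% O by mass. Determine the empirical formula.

BrHO3

Assume 100 g: 62 g Br, 0.782 g H, 37.22 g O.
n(Br) = 62/79.90 = 0.776, n(H) = 0.782/1.008 = 0.7758, n(O) = 37.22/16.00 = 2.326
Divide by the smallest (0.7758 mol H): Br 1.000, H 1.000, O 2.999
→ BrHO3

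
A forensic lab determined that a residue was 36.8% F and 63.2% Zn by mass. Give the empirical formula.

Assume 100 g: 36.8 g F, 63.2 g Zn.
F: 36.8 g ÷ 19.00 g/mol = 1.937 mol
Zn: 63.2 g ÷ 65.38 g/mol = 0.9667 mol
Smallest is Zn at 0.9667 mol; normalising gives F 2.004, Zn 1.000
≈ 2:1 → F2Zn

F2Zn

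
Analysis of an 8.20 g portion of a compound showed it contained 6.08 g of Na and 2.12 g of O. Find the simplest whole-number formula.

n(Na) = 6.08/22.99 = 0.2645, n(O) = 2.12/16.00 = 0.1325
Ratios (÷ 0.1325): Na 1.996, O 1.000
≈ 2:1 → Na2O

Na2O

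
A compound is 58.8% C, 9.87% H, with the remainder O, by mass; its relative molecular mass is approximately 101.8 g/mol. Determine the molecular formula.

Assume 100 g: 58.8 g C, 9.87 g H, 31.33 g O.
n(C) = 58.8/12.01 = 4.896, n(H) = 9.87/1.008 = 9.792, n(O) = 31.33/16.00 = 1.958
Smallest is O at 1.958 mol; normalising gives C 2.500, H 5.001, O 1.000
Scaling by 2: C 5.00, H 10.00, O 2.00 → C5H10O2
Empirical-formula mass = 102.13 g/mol
n = 101.8 / 102.13 = 1.00 ≈ 1
Molecular formula = empirical formula = C5H10O2

C5H10O2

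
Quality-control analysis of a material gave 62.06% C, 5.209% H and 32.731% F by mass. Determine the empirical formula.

Assume 100 g: 62.06 g C, 5.209 g H, 32.731 g F.
Moles — C: 62.06 / 12.01 = 5.167 mol; H: 5.209 / 1.008 = 5.168 mol; F: 32.731 / 19.00 = 1.723 mol
Smallest is F at 1.723 mol; normalising gives C 3.000, H 3.000, F 1.000
Ratio ≈ 3:3:1, so the empirical formula is C3H3F

C3H3F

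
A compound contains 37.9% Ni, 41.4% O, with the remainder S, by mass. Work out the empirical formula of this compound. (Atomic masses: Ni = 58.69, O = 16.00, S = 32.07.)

NiO4S

Assume 100 g: 37.9 g Ni, 41.4 g O, 20.7 g S.
Ni: 37.9 g ÷ 58.69 g/mol = 0.6458 mol
O: 41.4 g ÷ 16.00 g/mol = 2.587 mol
S: 20.7 g ÷ 32.07 g/mol = 0.6455 mol
Smallest is S at 0.6455 mol; normalising gives Ni 1.000, O 4.009, S 1.000
→ NiO4S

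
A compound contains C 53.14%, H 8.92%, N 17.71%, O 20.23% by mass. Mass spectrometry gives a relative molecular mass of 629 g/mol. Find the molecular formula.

Assume 100 g: 53.14 g C, 8.92 g H, 17.71 g N, 20.23 g O.
n(C) = 53.14/12.01 = 4.425, n(H) = 8.92/1.008 = 8.849, n(N) = 17.71/14.01 = 1.264, n(O) = 20.23/16.00 = 1.264
Divide by the smallest (1.264 mol N): C 3.500, H 7.000, N 1.000, O 1.000
Multiply by 2: C 7.00, H 14.00, N 2.00, O 2.00 → C7H14N2O2
Empirical-formula mass = 158.20 g/mol
n = 629 / 158.20 = 3.98 ≈ 4
Molecular formula = (C7H14N2O2)×4 = C28H56N8O8

C28H56N8O8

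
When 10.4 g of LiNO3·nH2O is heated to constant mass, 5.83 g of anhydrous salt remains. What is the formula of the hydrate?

Mass of water lost = 10.4 − 5.83 = 4.57 g → 4.57 / 18.02 = 0.2536 mol H2O
Molar mass of LiNO3 = 68.95 g/mol → mol LiNO3 = 5.83 / 68.95 = 0.08455
n = 0.2536 / 0.08455 = 3.00 ≈ 3 → LiNO3·3H2O

LiNO3·3H2O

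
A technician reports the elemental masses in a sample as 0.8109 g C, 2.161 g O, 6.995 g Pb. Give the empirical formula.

C2O4Pb

Moles — C: 0.8109 / 12.01 = 0.06752 mol; O: 2.161 / 16.00 = 0.1351 mol; Pb: 6.995 / 207.2 = 0.03376 mol
Smallest is Pb at 0.03376 mol; normalising gives C 2.000, O 4.001, Pb 1.000
Ratio ≈ 2:4:1, so the empirical formula is C2O4Pb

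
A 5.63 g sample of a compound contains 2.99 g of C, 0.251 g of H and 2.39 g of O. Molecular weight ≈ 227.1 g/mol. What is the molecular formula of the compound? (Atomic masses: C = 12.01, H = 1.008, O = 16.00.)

Moles — C: 2.99 / 12.01 = 0.249 mol; H: 0.251 / 1.008 = 0.249 mol; O: 2.39 / 16.00 = 0.1494 mol
Ratios (÷ 0.1494): C 1.667, H 1.667, O 1.000
×3: C 5.00, H 5.00, O 3.00 → C5H5O3
Empirical-formula mass = 113.09 g/mol
n = 227.1 / 113.09 = 2.01 ≈ 2
Molecular formula = (C5H5O3)×2 = C10H10O6

C10H10O6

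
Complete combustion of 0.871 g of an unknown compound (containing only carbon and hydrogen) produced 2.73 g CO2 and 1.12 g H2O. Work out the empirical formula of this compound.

CH2

mol C = 2.73 / 44.01 = 0.06203; mass C = 0.06203 × 12.01 = 0.7450 g
mol H = 2 × (1.12 / 18.02) = 0.1243; mass H = 0.1243 × 1.008 = 0.1253 g
Smallest is C at 0.06203 mol; normalising gives C 1.000, H 2.004
≈ 1:2 → CH2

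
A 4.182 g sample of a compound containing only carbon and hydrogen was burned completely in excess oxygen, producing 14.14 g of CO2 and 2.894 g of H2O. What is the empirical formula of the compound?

mol C = 14.14 / 44.01 = 0.3213; mass C = 0.3213 × 12.01 = 3.859 g
mol H = 2 × (2.894 / 18.02) = 0.3212; mass H = 0.3212 × 1.008 = 0.3238 g
Divide by the smallest (0.3212 mol H): C 1.000, H 1.000
≈ 1:1 → CH

CH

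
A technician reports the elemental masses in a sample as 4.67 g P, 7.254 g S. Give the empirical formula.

P2S3

P: 4.67 g ÷ 30.97 g/mol = 0.1508 mol
S: 7.254 g ÷ 32.07 g/mol = 0.2262 mol
Ratios (÷ 0.1508): P 1.000, S 1.500
Multiply by 2: P 2.00, S 3.00 → P2S3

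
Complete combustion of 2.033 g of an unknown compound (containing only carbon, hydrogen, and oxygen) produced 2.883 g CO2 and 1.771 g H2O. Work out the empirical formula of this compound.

mol C = 2.883 / 44.01 = 0.06551; mass C = 0.06551 × 12.01 = 0.7867 g
mol H = 2 × (1.771 / 18.02) = 0.1966; mass H = 0.1966 × 1.008 = 0.1981 g
mass O = 2.033 − (0.9849) = 1.048 g → mol O = 0.06551
Divide by the smallest (0.06551 mol O): C 1.000, H 3.001, O 1.000
Ratio ≈ 1:3:1, so the empirical formula is CH3O

CH3O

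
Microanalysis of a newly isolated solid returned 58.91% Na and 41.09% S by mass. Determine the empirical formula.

Na2S

Assume 100 g: 58.91 g Na, 41.09 g S.
Na: 58.91 g ÷ 22.99 g/mol = 2.562 mol
S: 41.09 g ÷ 32.07 g/mol = 1.281 mol
Smallest is S at 1.281 mol; normalising gives Na 2.000, S 1.000
Ratio ≈ 2:1, so the empirical formula is Na2S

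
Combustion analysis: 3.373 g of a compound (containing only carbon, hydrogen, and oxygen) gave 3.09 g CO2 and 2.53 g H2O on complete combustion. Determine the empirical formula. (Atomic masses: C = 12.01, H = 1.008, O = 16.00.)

CH4O2

mol C = 3.09 / 44.01 = 0.07021; mass C = 0.07021 × 12.01 = 0.8432 g
mol H = 2 × (2.53 / 18.02) = 0.2808; mass H = 0.2808 × 1.008 = 0.2830 g
mass O = 3.373 − (1.126) = 2.247 g → mol O = 0.1404
Ratios (÷ 0.07021): C 1.000, H 3.999, O 2.000
Ratio ≈ 1:4:2, so the empirical formula is CH4O2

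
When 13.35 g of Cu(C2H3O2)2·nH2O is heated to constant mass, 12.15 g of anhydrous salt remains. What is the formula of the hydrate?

Mass of water lost = 13.35 − 12.15 = 1.2 g → 1.2 / 18.02 = 0.06659 mol H2O
Molar mass of Cu(C2H3O2)2 = 181.64 g/mol → mol Cu(C2H3O2)2 = 12.15 / 181.64 = 0.06689
n = 0.06659 / 0.06689 = 1.00 ≈ 1 → Cu(C2H3O2)2·H2O

Cu(C2H3O2)2·H2O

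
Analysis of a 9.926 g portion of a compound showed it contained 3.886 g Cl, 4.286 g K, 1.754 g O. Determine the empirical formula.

ClKO

Cl: 3.886 g ÷ 35.45 g/mol = 0.1096 mol
K: 4.286 g ÷ 39.10 g/mol = 0.1096 mol
O: 1.754 g ÷ 16.00 g/mol = 0.1096 mol
Ratios (÷ 0.1096): Cl 1.000, K 1.000, O 1.000
Ratio ≈ 1:1:1, so the empirical formula is ClKO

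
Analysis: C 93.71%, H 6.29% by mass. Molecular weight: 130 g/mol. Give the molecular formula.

Assume 100 g: 93.71 g C, 6.29 g H.
n(C) = 93.71/12.01 = 7.803, n(H) = 6.29/1.008 = 6.24
Divide by the smallest (6.24 mol H): C 1.250, H 1.000
Multiply by 4: C 5.00, H 4.00 → C5H4
Empirical-formula mass = 64.08 g/mol
n = 130 / 64.08 = 2.03 ≈ 2
Molecular formula = (C5H4)×2 = C10H8

C10H8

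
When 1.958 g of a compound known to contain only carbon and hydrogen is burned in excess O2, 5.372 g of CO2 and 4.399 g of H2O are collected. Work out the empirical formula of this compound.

CH4

mol C = 5.372 / 44.01 = 0.1221; mass C = 0.1221 × 12.01 = 1.466 g
mol H = 2 × (4.399 / 18.02) = 0.4882; mass H = 0.4882 × 1.008 = 0.4921 g
Ratios (÷ 0.1221): C 1.000, H 4.000
→ CH4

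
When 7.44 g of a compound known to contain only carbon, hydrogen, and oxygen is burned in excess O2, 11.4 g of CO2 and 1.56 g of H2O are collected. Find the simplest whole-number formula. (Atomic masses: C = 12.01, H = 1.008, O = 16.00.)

C3H2O3

mol C = 11.4 / 44.01 = 0.2590; mass C = 0.2590 × 12.01 = 3.111 g
mol H = 2 × (1.56 / 18.02) = 0.1731; mass H = 0.1731 × 1.008 = 0.1745 g
mass O = 7.44 − (3.286) = 4.154 g → mol O = 0.2597
Smallest is H at 0.1731 mol; normalising gives C 1.496, H 1.000, O 1.500
×2: C 2.99, H 2.00, O 3.00 → C3H2O3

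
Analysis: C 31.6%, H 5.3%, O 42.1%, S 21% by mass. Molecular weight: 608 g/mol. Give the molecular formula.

Assume 100 g: 31.6 g C, 5.3 g H, 42.1 g O, 21 g S.
C: 31.6 g ÷ 12.01 g/mol = 2.631 mol
H: 5.3 g ÷ 1.008 g/mol = 5.258 mol
O: 42.1 g ÷ 16.00 g/mol = 2.631 mol
S: 21 g ÷ 32.07 g/mol = 0.6548 mol
Ratios (÷ 0.6548): C 4.018, H 8.030, O 4.018, S 1.000
→ C4H8O4S
Empirical-formula mass = 152.17 g/mol
n = 608 / 152.17 = 4.00 ≈ 4
Molecular formula = (C4H8O4S)×4 = C16H32O16S4

C16H32O16S4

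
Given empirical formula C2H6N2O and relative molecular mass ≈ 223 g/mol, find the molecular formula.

Empirical-formula mass = 74.09 g/mol
n = 223 / 74.09 = 3.01 ≈ 3
Molecular formula = (C2H6N2O)3 = C6H18N6O3

C6H18N6O3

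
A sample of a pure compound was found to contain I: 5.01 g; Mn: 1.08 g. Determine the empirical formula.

I: 5.01 g ÷ 126.90 g/mol = 0.03948 mol
Mn: 1.08 g ÷ 54.94 g/mol = 0.01966 mol
Smallest is Mn at 0.01966 mol; normalising gives I 2.008, Mn 1.000
≈ 2:1 → I2Mn

I2Mn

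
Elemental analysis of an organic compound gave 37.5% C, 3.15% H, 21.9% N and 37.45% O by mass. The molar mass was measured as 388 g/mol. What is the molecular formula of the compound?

Assume 100 g: 37.5 g C, 3.15 g H, 21.9 g N, 37.45 g O.
C: 37.5 g ÷ 12.01 g/mol = 3.122 mol
H: 3.15 g ÷ 1.008 g/mol = 3.125 mol
N: 21.9 g ÷ 14.01 g/mol = 1.563 mol
O: 37.45 g ÷ 16.00 g/mol = 2.341 mol
Smallest is N at 1.563 mol; normalising gives C 1.997, H 1.999, N 1.000, O 1.497
Scaling by 2: C 3.99, H 4.00, N 2.00, O 2.99 → C4H4N2O3
Empirical-formula mass = 128.09 g/mol
n = 388 / 128.09 = 3.03 ≈ 3
Molecular formula = (C4H4N2O3)×3 = C12H12N6O9

C12H12N6O9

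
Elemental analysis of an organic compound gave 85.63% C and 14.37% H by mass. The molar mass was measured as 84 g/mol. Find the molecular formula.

C6H12

Assume 100 g: 85.63 g C, 14.37 g H.
n(C) = 85.63/12.01 = 7.13, n(H) = 14.37/1.008 = 14.26
Smallest is C at 7.13 mol; normalising gives C 1.000, H 1.999
≈ 1:2 → CH2
Empirical-formula mass = 14.03 g/mol
n = 84 / 14.03 = 5.99 ≈ 6
Molecular formula = (CH2)×6 = C6H12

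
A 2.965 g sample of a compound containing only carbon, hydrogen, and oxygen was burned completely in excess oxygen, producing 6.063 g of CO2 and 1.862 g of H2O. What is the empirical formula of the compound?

mol C = 6.063 / 44.01 = 0.1378; mass C = 0.1378 × 12.01 = 1.655 g
mol H = 2 × (1.862 / 18.02) = 0.2067; mass H = 0.2067 × 1.008 = 0.2083 g
mass O = 2.965 − (1.863) = 1.102 g → mol O = 0.06888
Divide by the smallest (0.06888 mol O): C 2.000, H 3.000, O 1.000
→ C2H3O

C2H3O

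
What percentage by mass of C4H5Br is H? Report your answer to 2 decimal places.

3.79%

Molar mass = 4(12.01) + 5(1.008) + 1(79.90) = 132.980 g/mol
Mass of H per mole = 5 × 1.008 = 5.040 g
% H = 5.040 / 132.980 × 100 = 3.79%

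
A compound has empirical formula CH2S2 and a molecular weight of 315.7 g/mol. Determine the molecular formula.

C4H8S8

Empirical-formula mass = 78.17 g/mol
n = 315.7 / 78.17 = 4.04 ≈ 4
Molecular formula = (CH2S2)4 = C4H8S8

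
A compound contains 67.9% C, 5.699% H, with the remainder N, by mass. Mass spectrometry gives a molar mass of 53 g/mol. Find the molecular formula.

Assume 100 g: 67.9 g C, 5.699 g H, 26.401 g N.
Moles — C: 67.9 / 12.01 = 5.654 mol; H: 5.699 / 1.008 = 5.654 mol; N: 26.401 / 14.01 = 1.884 mol
Smallest is N at 1.884 mol; normalising gives C 3.000, H 3.000, N 1.000
Ratio ≈ 3:3:1, so the empirical formula is C3H3N
Empirical-formula mass = 53.06 g/mol
n = 53 / 53.06 = 1.00 ≈ 1
Molecular formula = empirical formula = C3H3N

C3H3N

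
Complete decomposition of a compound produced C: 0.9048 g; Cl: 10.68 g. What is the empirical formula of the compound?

CCl4

C: 0.9048 g ÷ 12.01 g/mol = 0.07534 mol
Cl: 10.68 g ÷ 35.45 g/mol = 0.3013 mol
Ratios (÷ 0.07534): C 1.000, Cl 3.999
→ CCl4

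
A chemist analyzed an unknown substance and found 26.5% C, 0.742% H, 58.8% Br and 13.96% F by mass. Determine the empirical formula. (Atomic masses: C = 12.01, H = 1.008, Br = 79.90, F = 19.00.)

Assume 100 g: 26.5 g C, 0.742 g H, 58.8 g Br, 13.96 g F.
n(C) = 26.5/12.01 = 2.206, n(H) = 0.742/1.008 = 0.7361, n(Br) = 58.8/79.90 = 0.7359, n(F) = 13.96/19.00 = 0.7347
Ratios (÷ 0.7347): C 3.003, H 1.002, Br 1.002, F 1.000
≈ 3:1:1:1 → C3HBrF

C3HBrF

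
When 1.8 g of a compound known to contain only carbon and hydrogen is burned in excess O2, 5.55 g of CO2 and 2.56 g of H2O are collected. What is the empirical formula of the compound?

C4H9

mol C = 5.55 / 44.01 = 0.1261; mass C = 0.1261 × 12.01 = 1.515 g
mol H = 2 × (2.56 / 18.02) = 0.2841; mass H = 0.2841 × 1.008 = 0.2864 g
Smallest is C at 0.1261 mol; normalising gives C 1.000, H 2.253
Multiply by 4: C 4.00, H 9.01 → C4H9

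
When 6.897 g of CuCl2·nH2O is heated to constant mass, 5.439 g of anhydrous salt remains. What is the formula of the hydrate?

Mass of water lost = 6.897 − 5.439 = 1.458 g → 1.458 / 18.02 = 0.08091 mol H2O
Molar mass of CuCl2 = 134.45 g/mol → mol CuCl2 = 5.439 / 134.45 = 0.04045
n = 0.08091 / 0.04045 = 2.00 ≈ 2 → CuCl2·2H2O

CuCl2·2H2O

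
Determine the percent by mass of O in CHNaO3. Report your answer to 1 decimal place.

Molar mass = 1(12.01) + 1(1.008) + 1(22.99) + 3(16.00) = 84.008 g/mol
Mass of O per mole = 3 × 16.00 = 48.000 g
% O = 48.000 / 84.008 × 100 = 57.1%

57.1%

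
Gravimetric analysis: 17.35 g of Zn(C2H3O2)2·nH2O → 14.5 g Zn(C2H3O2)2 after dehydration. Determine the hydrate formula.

Mass of water lost = 17.35 − 14.5 = 2.85 g → 2.85 / 18.02 = 0.1582 mol H2O
Molar mass of Zn(C2H3O2)2 = 183.47 g/mol → mol Zn(C2H3O2)2 = 14.5 / 183.47 = 0.07903
n = 0.1582 / 0.07903 = 2.00 ≈ 2 → Zn(C2H3O2)2·2H2O

Zn(C2H3O2)2·2H2O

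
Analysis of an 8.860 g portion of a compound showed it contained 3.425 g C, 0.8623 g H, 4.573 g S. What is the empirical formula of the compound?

C2H6S

n(C) = 3.425/12.01 = 0.2852, n(H) = 0.8623/1.008 = 0.8555, n(S) = 4.573/32.07 = 0.1426
Ratios (÷ 0.1426): C 2.000, H 5.999, S 1.000
Ratio ≈ 2:6:1, so the empirical formula is C2H6S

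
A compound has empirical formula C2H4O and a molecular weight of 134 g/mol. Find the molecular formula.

C6H12O3

Empirical-formula mass = 44.05 g/mol
n = 134 / 44.05 = 3.04 ≈ 3
Molecular formula = (C2H4O)3 = C6H12O3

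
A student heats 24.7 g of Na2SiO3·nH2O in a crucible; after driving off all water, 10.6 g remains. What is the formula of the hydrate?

Mass of water lost = 24.7 − 10.6 = 14.1 g → 14.1 / 18.02 = 0.7825 mol H2O
Molar mass of Na2SiO3 = 122.07 g/mol → mol Na2SiO3 = 10.6 / 122.07 = 0.08684
n = 0.7825 / 0.08684 = 9.01 ≈ 9 → Na2SiO3·9H2O

Na2SiO3·9H2O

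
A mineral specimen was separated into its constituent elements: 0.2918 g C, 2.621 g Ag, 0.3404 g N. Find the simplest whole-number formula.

CAgN

Moles — C: 0.2918 / 12.01 = 0.0243 mol; Ag: 2.621 / 107.87 = 0.0243 mol; N: 0.3404 / 14.01 = 0.0243 mol
Divide by the smallest (0.0243 mol C): C 1.000, Ag 1.000, N 1.000
Ratio ≈ 1:1:1, so the empirical formula is CAgN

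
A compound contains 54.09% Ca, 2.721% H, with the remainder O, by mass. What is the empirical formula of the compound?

CaH2O2

Assume 100 g: 54.09 g Ca, 2.721 g H, 43.189 g O.
n(Ca) = 54.09/40.08 = 1.35, n(H) = 2.721/1.008 = 2.699, n(O) = 43.189/16.00 = 2.699
Ratios (÷ 1.35): Ca 1.000, H 2.000, O 2.000
Ratio ≈ 1:2:2, so the empirical formula is CaH2O2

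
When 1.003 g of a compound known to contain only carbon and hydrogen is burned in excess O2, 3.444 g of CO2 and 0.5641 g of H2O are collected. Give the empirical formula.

mol C = 3.444 / 44.01 = 0.07825; mass C = 0.07825 × 12.01 = 0.9398 g
mol H = 2 × (0.5641 / 18.02) = 0.06261; mass H = 0.06261 × 1.008 = 0.06311 g
Ratios (÷ 0.06261): C 1.250, H 1.000
Scaling by 4: C 5.00, H 4.00 → C5H4

C5H4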